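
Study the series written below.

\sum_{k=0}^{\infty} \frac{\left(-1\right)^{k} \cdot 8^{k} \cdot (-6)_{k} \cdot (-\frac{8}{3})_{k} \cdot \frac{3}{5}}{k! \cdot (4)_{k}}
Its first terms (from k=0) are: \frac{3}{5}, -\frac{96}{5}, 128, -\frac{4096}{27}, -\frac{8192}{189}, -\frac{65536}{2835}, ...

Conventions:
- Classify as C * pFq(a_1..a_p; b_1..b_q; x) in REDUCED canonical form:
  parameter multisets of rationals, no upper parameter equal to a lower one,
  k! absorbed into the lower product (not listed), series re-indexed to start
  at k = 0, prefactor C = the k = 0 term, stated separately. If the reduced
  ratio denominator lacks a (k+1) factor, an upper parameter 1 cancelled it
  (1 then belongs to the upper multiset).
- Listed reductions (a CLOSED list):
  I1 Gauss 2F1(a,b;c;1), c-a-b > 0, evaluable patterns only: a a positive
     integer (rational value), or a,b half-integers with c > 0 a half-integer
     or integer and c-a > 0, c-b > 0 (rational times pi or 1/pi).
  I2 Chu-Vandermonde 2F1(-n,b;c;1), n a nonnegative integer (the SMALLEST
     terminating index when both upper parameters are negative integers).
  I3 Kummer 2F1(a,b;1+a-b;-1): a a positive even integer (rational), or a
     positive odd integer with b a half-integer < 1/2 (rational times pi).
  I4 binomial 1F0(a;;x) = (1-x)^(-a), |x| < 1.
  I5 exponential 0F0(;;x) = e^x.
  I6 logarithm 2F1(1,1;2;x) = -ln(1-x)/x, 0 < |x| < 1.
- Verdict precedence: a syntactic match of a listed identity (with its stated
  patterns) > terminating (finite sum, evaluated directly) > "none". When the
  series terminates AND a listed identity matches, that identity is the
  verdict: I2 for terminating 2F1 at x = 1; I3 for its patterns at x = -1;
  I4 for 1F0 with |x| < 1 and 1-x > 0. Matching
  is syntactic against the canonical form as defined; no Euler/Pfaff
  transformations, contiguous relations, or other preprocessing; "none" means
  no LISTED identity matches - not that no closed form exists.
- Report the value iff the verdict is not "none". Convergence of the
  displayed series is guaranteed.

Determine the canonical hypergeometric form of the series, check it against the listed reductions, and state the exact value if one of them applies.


x = -8 here; the reduced form reads 2F1, upper {-6, -\frac{8}{3}}, lower {4}, C = \frac{3}{5}. Verdict: terminating. With -6 upstairs the series is a 7-term polynomial sum; evaluated term by term. Its exact value is -\frac{5362223}{45927}.

The tell: from the first term \frac{3}{5}: the (-1)^k factor (C = 3/5, x = -8) folds into the argument's sign.
Step ratio: r(k) = -8 * (k-6) (k-\frac{8}{3}) / [(k+4) (k+1)] - rational; roots negated = parameters, x = -8, C = \frac{3}{5}.


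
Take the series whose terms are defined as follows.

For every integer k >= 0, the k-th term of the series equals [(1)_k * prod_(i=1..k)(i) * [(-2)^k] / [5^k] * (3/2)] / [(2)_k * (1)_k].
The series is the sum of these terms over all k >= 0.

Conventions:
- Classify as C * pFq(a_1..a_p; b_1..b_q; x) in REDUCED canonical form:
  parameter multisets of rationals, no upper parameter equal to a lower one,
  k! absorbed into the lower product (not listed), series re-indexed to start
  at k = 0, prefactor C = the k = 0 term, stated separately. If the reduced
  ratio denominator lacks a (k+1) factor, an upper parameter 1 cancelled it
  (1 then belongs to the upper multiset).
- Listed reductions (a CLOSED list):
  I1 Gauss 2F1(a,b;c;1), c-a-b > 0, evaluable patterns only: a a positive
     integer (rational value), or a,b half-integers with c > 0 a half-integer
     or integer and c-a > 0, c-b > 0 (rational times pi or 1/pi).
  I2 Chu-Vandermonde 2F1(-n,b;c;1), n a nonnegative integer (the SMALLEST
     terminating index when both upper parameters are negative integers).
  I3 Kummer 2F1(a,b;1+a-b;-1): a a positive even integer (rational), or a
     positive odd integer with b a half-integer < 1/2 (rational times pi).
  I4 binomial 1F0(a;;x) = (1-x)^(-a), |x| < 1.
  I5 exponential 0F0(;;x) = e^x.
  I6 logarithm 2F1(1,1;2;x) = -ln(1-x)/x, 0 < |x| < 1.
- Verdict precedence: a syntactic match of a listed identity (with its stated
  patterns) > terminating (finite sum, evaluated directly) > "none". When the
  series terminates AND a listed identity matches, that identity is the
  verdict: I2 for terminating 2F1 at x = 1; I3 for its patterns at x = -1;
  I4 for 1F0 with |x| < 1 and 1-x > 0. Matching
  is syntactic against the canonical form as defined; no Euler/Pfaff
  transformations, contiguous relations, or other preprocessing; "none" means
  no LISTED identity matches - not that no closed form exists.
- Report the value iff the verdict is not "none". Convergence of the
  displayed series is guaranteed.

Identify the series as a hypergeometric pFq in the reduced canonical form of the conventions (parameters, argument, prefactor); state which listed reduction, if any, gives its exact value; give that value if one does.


With C = 3/2: the canonical form is 2F1(1, 1; 2; -2/5). Verdict: logarithm (I6) fires (the logarithm: parameters (1,1;2), x = -2/5). Sum: (15/4) * ln(7/5).

Structural cue: with t_0 = 3/2, (1)_k (C = 3/2, x = -2/5) is k! itself.
Term ratio: r(k) = (-2/5) * (k+1) (k+1) / [(k+2) (k+1)] - rational; roots negated = parameters, x = (-2/5), C = 3/2.


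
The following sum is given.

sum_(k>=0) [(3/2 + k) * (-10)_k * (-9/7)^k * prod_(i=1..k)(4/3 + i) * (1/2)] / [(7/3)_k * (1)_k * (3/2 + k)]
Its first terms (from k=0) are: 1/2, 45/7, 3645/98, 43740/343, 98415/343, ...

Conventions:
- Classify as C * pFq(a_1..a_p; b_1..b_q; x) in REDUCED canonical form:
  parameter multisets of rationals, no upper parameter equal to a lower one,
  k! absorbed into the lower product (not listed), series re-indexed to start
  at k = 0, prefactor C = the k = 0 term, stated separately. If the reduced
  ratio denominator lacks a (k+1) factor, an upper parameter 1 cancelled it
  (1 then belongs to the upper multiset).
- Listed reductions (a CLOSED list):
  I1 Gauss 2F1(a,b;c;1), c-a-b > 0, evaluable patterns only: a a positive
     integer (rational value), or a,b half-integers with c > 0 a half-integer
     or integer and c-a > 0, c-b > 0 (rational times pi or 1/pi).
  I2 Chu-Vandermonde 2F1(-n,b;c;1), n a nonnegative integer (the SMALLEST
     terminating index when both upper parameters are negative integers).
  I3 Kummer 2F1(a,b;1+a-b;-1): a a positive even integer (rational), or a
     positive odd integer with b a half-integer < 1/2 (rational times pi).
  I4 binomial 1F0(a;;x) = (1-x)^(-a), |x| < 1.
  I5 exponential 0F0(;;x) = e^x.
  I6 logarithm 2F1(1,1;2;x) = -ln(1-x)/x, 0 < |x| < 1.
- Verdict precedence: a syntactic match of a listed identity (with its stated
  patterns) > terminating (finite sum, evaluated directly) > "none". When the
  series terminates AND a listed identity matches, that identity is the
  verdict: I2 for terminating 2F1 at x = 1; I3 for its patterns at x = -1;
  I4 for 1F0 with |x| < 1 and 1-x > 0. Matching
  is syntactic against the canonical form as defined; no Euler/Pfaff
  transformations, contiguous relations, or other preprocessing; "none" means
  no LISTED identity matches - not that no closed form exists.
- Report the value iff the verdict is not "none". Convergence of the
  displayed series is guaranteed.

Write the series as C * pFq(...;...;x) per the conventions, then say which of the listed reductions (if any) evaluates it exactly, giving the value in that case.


With C = 1/2: the canonical form is 1F0(-10; -; -9/7). Verdict: terminating (-10 upstairs). 11 nonzero terms in all; added directly. Value: 549755813888/282475249.

Key step: t_0 = 1/2 here, and the running product (C = 1/2, x = -9/7) telescopes to a rising factorial.
Step ratio: r(k) = (-9/7) * (k-10) / [(k+1)] - poly over poly, x = (-9/7) from leading terms; C = 1/2 at k = 0.


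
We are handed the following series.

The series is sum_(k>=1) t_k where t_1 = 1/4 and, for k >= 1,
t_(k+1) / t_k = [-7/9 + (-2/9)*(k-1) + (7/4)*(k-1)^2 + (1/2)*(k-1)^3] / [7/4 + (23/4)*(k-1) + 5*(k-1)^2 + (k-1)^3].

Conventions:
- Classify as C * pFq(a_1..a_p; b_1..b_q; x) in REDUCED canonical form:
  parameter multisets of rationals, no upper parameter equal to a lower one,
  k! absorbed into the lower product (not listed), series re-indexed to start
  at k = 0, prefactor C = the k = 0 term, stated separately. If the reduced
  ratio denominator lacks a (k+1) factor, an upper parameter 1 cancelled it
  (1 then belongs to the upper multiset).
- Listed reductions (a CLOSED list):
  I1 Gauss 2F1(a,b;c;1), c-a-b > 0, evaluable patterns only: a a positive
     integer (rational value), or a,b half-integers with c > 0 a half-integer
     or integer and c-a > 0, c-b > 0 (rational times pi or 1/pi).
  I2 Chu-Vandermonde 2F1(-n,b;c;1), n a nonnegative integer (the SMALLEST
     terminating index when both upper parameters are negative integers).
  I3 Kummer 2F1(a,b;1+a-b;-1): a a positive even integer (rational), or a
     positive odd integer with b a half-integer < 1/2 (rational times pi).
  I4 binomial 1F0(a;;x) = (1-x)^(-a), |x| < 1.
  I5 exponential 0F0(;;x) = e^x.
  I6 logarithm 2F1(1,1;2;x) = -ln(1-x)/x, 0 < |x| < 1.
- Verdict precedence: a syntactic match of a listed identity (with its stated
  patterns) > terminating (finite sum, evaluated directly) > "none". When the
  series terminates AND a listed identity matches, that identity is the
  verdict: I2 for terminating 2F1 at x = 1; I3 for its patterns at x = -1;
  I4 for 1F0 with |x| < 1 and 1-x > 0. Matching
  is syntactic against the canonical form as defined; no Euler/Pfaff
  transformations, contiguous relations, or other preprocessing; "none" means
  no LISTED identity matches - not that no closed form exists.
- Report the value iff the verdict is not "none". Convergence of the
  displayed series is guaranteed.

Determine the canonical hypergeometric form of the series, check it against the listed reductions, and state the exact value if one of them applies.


With C = 1/4: the canonical form is 2F1(-2/3, 2/3; 1/2; 1/2). Verdict: no listed reduction: x = 1/2 and upper {-2/3, 2/3} fail every I1-I6 pattern.

First insight: x = (1/2) and the parameter 7/2 appears in both the upper and lower lists and cancels.
Ratio: r(k) = (1/2) * (k-2/3) (k+2/3) / [(k+1/2) (k+1)] - rational in k, leading ratio (1/2); with t_0 = 1/4, classification follows.


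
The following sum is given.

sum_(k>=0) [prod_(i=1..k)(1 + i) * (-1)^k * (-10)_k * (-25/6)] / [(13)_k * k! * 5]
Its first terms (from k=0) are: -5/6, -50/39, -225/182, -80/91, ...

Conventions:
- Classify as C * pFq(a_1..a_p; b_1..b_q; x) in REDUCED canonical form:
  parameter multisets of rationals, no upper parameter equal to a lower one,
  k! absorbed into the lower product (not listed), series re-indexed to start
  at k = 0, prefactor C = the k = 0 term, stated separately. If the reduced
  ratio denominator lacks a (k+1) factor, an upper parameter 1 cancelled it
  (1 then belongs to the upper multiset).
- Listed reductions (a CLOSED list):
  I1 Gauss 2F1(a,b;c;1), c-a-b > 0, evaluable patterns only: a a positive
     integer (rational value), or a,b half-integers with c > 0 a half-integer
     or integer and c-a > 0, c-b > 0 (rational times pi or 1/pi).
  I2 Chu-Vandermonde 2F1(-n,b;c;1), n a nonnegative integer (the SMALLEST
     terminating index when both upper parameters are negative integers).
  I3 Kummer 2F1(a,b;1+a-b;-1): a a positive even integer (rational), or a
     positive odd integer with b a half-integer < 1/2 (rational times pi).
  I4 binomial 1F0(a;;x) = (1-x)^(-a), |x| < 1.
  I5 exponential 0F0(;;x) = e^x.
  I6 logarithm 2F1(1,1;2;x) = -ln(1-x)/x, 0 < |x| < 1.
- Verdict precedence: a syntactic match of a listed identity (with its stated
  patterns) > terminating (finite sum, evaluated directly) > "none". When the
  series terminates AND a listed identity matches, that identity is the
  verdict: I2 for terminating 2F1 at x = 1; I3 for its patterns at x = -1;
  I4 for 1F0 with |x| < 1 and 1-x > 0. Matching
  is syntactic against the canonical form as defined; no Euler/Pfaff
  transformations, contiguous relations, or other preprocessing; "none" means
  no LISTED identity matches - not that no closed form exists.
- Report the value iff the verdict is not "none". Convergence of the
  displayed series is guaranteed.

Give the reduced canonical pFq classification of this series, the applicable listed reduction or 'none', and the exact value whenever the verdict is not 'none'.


Structural cue: t_0 = -5/6 here, and the running product (prefactor -5/6) telescopes to a rising factorial.
Adjacent-term ratio: r(k) = (-1) * (k-10) (k+2) / [(k+13) (k+1)] - poly over poly, x = (-1) from leading terms; C = -5/6 at k = 0.

This is -5/6 * 2F1(-10, 2; 13; -1) in reduced canonical form. Verdict: Kummer's theorem (I3) applies (x = -1; c = 13 equals 1+a-b for upper {-10, 2}: listed pattern). Sum: -5.


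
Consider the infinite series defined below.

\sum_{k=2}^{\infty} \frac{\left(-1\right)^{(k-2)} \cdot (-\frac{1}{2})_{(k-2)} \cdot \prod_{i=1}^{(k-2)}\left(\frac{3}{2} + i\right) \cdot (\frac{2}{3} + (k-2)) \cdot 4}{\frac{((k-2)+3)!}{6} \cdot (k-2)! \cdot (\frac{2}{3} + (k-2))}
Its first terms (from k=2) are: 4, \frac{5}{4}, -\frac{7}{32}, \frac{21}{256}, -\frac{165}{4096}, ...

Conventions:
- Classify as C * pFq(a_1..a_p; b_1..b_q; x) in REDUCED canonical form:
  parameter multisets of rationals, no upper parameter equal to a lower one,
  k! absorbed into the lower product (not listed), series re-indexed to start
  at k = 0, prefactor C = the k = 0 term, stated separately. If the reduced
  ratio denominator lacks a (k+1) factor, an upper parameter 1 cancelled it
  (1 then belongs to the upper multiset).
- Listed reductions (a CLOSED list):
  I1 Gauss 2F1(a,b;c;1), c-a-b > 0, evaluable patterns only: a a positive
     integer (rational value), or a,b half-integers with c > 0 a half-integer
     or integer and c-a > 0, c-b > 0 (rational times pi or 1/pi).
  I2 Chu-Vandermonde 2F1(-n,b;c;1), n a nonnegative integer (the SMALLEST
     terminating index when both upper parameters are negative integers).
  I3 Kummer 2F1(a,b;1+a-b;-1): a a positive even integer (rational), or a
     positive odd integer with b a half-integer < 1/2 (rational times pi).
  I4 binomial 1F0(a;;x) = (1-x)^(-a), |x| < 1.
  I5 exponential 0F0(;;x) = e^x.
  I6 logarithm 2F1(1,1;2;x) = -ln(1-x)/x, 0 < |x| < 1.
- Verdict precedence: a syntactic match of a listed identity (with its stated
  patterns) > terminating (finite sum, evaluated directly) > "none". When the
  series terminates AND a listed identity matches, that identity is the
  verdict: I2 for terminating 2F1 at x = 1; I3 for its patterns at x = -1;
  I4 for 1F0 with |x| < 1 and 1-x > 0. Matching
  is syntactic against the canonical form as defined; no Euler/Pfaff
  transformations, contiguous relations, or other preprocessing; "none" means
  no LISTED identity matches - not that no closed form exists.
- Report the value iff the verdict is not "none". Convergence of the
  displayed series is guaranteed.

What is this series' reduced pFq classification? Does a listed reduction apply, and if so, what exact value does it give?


Reduced: x = -1, 2F1, upper = {-\frac{1}{2}, \frac{5}{2}}, lower = {4}, C = 4. Verdict: none - this 2F1 at x = -1 matches no listed pattern, and upper {-\frac{1}{2}, \frac{5}{2}} holds no stopper.

First insight: t_0 being 4, k + 2/3 divides numerator and denominator alike; C = 4 after cancelling.
Consecutive-term ratio: r(k) = -1 * (k-\frac{1}{2}) (k+\frac{5}{2}) / [(k+4) (k+1)] - rational in k. x = -1; t_0 = 4; negate the roots.


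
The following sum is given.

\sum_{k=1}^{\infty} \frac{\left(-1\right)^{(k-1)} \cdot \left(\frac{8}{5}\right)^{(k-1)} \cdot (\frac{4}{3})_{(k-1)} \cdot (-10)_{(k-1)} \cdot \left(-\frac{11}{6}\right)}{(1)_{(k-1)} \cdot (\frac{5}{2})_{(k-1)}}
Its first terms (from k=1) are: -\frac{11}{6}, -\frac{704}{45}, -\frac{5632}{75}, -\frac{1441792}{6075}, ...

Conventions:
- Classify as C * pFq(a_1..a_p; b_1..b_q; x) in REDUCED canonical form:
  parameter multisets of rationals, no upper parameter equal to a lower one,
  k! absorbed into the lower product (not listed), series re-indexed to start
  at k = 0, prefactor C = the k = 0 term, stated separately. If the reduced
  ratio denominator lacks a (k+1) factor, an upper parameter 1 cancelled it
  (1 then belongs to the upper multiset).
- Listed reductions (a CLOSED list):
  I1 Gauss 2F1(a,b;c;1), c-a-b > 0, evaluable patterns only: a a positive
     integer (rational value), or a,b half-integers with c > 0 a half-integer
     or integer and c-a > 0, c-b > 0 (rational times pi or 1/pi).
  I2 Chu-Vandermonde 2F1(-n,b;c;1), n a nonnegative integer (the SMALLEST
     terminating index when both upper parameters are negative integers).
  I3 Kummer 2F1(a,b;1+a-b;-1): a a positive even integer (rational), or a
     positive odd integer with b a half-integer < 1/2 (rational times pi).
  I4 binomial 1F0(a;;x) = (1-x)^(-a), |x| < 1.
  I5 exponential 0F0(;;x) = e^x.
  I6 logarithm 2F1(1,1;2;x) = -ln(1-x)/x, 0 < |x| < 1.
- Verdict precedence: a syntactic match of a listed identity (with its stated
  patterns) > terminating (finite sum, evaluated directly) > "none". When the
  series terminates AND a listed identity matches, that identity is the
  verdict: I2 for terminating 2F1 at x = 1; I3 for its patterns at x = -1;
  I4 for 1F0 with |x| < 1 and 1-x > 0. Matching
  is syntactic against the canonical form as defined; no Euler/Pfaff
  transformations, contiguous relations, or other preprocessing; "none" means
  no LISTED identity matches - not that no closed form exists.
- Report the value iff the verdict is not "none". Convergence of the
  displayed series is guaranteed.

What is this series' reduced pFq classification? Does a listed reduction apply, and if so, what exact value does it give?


Structural cue: with t_0 = -\frac{11}{6}, (1)_k (C = -11/6) is k! itself.
Step ratio: r(k) = -\frac{8}{5} * (k-10) (k+\frac{4}{3}) / [(k+\frac{5}{2}) (k+1)] ; factor over Q: parameters, x = -\frac{8}{5}, and C = -\frac{11}{6}.

Reduced: x = -\frac{8}{5}, 2F1, upper = {-10, \frac{4}{3}}, lower = {\frac{5}{2}}, C = -\frac{11}{6}. Verdict: terminating (-10 upstairs). 11 nonzero terms in all; added directly. Sum: -\frac{84692184238172968409}{21915713425781250}.


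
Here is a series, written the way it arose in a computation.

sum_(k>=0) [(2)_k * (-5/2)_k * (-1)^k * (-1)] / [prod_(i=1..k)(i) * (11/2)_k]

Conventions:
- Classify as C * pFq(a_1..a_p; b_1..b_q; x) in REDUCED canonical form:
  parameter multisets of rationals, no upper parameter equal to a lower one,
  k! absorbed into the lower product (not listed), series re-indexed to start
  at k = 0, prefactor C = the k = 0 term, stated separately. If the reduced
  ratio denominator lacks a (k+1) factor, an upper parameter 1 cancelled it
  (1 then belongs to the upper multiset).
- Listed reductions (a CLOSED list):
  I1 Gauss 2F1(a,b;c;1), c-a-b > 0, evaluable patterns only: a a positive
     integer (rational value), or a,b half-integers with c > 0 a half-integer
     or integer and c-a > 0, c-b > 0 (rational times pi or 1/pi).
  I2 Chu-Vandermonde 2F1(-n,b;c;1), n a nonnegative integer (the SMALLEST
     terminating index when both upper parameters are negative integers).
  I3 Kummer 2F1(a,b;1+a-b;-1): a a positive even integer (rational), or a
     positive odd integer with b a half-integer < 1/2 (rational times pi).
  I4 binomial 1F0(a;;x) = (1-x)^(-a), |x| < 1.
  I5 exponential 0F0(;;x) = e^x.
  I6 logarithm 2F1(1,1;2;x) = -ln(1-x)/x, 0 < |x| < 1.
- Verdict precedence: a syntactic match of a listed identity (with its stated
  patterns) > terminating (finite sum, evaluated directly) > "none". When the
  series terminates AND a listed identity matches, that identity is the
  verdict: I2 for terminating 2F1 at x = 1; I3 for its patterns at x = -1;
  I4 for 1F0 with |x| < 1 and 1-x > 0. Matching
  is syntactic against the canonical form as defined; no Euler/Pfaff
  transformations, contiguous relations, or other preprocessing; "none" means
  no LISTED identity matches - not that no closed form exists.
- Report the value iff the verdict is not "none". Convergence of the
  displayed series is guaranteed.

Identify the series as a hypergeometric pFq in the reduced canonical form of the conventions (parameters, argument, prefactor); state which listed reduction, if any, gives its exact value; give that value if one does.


Classification (C = -1): 2F1 with upper {-5/2, 2}, lower {11/2}, argument x = -1. Verdict: this is Kummer's theorem (I3) (x = -1; c = 11/2 equals 1+a-b for upper {-5/2, 2}: listed pattern). Sum: -9/4.

First insight: t_0 = -1 here, and the product of the first k integers (C = -1) is k!.
Consecutive-term ratio: r(k) = (-1) * (k-5/2) (k+2) / [(k+11/2) (k+1)] - poly over poly, x = (-1) from leading terms; C = -1 at k = 0.


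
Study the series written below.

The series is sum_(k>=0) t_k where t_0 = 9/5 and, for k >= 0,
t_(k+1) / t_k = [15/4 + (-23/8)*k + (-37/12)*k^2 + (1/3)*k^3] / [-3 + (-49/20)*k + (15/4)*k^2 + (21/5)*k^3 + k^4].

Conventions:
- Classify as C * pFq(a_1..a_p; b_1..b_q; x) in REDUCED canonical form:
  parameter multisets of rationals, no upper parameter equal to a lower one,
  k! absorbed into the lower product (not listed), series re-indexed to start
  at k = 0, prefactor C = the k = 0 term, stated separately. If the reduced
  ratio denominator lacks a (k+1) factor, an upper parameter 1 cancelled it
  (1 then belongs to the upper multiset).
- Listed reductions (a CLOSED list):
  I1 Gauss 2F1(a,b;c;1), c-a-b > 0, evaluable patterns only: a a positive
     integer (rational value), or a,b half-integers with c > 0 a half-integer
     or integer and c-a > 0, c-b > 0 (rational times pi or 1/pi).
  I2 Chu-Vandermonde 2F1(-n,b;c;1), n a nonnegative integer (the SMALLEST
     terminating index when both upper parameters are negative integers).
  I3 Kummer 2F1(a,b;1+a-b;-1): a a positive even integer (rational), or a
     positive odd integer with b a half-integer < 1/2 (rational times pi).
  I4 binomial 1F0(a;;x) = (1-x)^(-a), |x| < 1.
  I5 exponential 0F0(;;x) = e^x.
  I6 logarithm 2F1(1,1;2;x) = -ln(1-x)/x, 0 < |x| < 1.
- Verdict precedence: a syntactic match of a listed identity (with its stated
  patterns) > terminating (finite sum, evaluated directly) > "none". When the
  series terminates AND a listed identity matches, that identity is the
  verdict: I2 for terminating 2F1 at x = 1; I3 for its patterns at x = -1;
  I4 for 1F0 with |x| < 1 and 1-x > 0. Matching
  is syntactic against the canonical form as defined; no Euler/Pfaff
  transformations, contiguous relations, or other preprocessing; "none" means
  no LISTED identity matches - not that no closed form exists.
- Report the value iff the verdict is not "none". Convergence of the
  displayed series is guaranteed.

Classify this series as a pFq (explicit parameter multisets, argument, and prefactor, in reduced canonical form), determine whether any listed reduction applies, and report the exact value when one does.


Reduced: x = 1/3, 2F2, upper = {-10, -3/4}, lower = {-4/5, 5/2}, C = 9/5. Verdict: terminating. With -10 upstairs the series is a 11-term polynomial sum; evaluated term by term. Sum: 21177576338933690621527/39760836232081377853440.

Key observation: from the first term 9/5: roots of the ratio polynomials (C = 9/5) are the negated parameters.
Step ratio: r(k) = (1/3) * (k-10) (k-3/4) / [(k-4/5) (k+5/2) (k+1)] - rational in k, leading ratio (1/3); with t_0 = 9/5, classification follows.


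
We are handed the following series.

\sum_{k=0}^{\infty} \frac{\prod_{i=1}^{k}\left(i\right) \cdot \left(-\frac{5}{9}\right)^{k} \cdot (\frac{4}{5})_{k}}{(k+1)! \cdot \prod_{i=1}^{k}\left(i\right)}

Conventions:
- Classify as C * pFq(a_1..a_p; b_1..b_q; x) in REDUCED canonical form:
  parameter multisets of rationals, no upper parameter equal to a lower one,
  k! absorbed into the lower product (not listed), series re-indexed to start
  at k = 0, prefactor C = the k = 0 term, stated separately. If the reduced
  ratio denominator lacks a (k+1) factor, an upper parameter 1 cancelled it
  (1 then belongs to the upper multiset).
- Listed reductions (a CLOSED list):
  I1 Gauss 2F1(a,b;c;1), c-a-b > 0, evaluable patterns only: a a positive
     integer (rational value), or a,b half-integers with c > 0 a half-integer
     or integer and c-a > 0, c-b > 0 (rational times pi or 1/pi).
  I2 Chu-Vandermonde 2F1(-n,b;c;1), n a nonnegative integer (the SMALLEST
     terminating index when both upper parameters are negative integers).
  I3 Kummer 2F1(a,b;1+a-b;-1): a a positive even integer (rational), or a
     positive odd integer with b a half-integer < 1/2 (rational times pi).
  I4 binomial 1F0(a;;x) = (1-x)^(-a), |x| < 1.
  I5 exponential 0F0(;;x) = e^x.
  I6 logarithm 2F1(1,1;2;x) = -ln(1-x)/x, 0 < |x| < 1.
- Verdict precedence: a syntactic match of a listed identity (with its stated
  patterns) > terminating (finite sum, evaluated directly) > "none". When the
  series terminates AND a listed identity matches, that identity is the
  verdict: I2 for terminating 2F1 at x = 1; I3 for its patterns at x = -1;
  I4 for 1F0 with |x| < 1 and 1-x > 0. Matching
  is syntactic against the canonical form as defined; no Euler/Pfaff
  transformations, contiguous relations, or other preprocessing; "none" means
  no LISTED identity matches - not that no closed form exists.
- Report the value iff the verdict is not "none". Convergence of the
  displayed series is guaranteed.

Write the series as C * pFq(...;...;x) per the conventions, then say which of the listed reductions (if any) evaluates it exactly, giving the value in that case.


Structural cue: from the first term 1: the denominator's factorial ratio (C = 1, x = -5/9) is a lower Pochhammer.
Adjacent-term ratio: r(k) = -\frac{5}{9} * (k+\frac{4}{5}) (k+1) / [(k+2) (k+1)] ; factor over Q: parameters, x = -\frac{5}{9}, and C = 1.

Canonical form: C = 1 times 2F1 with upper {\frac{4}{5}, 1}, lower {2}, x = -\frac{5}{9}. Verdict: none (x = -\frac{5}{9}): each listed identity misses the multisets {\frac{4}{5}, 1} ; {2}.


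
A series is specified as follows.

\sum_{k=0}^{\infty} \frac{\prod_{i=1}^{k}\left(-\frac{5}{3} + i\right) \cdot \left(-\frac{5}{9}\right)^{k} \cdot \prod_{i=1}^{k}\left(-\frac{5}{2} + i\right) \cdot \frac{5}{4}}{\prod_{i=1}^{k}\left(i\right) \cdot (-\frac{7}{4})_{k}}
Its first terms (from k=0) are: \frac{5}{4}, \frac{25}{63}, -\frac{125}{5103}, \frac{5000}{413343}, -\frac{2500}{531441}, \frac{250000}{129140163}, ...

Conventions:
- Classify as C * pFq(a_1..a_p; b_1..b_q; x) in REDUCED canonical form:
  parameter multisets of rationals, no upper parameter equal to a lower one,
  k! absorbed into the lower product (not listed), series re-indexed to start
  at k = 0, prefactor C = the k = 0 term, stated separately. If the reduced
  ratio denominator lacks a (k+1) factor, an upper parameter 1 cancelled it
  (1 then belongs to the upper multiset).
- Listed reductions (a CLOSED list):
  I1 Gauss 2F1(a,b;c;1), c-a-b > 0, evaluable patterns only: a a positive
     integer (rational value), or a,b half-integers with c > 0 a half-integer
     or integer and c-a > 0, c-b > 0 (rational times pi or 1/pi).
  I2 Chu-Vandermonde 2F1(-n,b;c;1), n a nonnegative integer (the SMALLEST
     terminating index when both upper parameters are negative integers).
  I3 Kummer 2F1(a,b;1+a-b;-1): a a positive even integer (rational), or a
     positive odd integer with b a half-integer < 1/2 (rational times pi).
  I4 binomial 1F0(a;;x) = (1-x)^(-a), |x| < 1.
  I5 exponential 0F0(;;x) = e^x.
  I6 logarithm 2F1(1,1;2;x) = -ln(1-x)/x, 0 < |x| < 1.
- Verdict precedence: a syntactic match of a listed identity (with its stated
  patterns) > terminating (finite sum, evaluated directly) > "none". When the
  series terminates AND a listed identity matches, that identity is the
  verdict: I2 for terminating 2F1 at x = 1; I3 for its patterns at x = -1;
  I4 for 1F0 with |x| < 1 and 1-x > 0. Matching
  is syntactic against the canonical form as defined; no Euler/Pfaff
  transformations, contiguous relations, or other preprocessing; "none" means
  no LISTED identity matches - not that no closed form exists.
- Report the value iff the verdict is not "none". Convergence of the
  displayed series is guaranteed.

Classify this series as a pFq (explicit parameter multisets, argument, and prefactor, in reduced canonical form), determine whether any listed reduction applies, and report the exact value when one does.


Reduced: x = -\frac{5}{9}, 2F1, upper = {-\frac{3}{2}, -\frac{2}{3}}, lower = {-\frac{7}{4}}, C = \frac{5}{4}. Verdict: none. A 2F1 with upper {-\frac{3}{2}, -\frac{2}{3}} fits none of I1-I6 at x = -\frac{5}{9}; the sum runs forever.

The tell: x = -\frac{5}{9} and the product of the first k integers (C = 5/4, x = -5/9) is k!.
Step ratio: r(k) = -\frac{5}{9} * (k-\frac{3}{2}) (k-\frac{2}{3}) / [(k-\frac{7}{4}) (k+1)] - rational in k. x = -\frac{5}{9}; t_0 = \frac{5}{4}; negate the roots.


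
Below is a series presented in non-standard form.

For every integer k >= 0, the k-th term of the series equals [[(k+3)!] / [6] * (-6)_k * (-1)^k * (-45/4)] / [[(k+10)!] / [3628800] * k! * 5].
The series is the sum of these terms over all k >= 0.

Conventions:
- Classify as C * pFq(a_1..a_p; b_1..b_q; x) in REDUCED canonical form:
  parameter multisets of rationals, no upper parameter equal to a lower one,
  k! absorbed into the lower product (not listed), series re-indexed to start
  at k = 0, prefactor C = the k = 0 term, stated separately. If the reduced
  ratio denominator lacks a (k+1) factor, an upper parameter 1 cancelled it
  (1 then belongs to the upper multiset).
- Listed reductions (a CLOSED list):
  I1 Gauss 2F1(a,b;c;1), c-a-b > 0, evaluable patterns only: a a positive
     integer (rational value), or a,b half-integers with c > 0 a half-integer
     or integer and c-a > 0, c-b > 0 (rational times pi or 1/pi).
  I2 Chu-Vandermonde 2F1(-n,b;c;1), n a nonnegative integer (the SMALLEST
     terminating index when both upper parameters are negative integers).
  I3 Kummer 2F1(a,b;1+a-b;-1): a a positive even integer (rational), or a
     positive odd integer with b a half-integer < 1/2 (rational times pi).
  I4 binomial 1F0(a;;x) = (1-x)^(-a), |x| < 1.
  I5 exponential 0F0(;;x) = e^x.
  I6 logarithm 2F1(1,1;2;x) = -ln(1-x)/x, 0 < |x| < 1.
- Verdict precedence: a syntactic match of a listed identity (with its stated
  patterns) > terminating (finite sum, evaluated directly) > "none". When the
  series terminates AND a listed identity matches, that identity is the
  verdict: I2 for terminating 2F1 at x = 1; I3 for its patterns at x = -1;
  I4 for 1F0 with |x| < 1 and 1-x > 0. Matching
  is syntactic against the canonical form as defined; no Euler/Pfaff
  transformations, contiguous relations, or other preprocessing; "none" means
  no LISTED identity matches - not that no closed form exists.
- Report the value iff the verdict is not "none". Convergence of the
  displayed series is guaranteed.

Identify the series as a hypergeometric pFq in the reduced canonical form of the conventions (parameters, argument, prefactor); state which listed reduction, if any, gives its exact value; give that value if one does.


Prefactor -9/4, argument -1: 2F1 with upper {-6, 4} over lower {11}. Verdict: Kummer (I3) matches (x = -1; c = 11 equals 1+a-b for upper {-6, 4}: listed pattern). Value: -135/8.

Structural cue: x = (-1) and the denominator's factorial ratio (C = -9/4) is a lower Pochhammer.
Ratio: r(k) = (-1) * (k-6) (k+4) / [(k+11) (k+1)] - poly over poly, x = (-1) from leading terms; C = -9/4 at k = 0.


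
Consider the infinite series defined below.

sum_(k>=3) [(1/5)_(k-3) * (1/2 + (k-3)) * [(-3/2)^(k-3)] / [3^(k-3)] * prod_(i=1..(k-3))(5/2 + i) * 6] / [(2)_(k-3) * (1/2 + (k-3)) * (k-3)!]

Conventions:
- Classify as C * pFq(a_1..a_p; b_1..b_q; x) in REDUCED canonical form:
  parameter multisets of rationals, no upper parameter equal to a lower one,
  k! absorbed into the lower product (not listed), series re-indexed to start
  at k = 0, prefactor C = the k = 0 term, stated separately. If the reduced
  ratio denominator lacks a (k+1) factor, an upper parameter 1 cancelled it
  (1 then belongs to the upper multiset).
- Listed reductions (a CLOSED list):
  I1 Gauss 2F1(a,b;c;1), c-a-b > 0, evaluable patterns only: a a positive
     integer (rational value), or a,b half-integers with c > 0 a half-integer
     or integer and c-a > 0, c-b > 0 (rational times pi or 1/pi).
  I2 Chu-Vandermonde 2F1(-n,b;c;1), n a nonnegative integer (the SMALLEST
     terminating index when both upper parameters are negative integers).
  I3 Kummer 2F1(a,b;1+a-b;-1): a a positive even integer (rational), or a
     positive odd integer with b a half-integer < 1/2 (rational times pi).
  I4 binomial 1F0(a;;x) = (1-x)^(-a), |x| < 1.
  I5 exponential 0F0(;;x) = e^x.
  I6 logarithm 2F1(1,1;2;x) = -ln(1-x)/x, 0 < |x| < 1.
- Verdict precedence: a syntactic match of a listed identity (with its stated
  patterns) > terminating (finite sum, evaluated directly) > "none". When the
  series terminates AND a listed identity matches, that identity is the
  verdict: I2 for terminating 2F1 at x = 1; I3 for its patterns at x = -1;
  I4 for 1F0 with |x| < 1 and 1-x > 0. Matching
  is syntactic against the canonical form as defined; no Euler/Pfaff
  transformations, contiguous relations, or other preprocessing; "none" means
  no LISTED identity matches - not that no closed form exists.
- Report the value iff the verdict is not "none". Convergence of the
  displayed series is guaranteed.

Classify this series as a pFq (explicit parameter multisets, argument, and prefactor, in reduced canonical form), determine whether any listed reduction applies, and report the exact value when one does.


At argument -1/2: a 2F1 with upper {1/5, 7/2}, lower {2}, scaled by C = 6. Verdict: none here - no I1-I6 shape fits x = -1/2 with lower {2}.

Key observation: with t_0 = 6, striking the common factor k + 1/2 reduces the term (C = 6).
Ratio: r(k) = (-1/2) * (k+1/5) (k+7/2) / [(k+2) (k+1)] ; factor over Q: parameters, x = (-1/2), and C = 6.


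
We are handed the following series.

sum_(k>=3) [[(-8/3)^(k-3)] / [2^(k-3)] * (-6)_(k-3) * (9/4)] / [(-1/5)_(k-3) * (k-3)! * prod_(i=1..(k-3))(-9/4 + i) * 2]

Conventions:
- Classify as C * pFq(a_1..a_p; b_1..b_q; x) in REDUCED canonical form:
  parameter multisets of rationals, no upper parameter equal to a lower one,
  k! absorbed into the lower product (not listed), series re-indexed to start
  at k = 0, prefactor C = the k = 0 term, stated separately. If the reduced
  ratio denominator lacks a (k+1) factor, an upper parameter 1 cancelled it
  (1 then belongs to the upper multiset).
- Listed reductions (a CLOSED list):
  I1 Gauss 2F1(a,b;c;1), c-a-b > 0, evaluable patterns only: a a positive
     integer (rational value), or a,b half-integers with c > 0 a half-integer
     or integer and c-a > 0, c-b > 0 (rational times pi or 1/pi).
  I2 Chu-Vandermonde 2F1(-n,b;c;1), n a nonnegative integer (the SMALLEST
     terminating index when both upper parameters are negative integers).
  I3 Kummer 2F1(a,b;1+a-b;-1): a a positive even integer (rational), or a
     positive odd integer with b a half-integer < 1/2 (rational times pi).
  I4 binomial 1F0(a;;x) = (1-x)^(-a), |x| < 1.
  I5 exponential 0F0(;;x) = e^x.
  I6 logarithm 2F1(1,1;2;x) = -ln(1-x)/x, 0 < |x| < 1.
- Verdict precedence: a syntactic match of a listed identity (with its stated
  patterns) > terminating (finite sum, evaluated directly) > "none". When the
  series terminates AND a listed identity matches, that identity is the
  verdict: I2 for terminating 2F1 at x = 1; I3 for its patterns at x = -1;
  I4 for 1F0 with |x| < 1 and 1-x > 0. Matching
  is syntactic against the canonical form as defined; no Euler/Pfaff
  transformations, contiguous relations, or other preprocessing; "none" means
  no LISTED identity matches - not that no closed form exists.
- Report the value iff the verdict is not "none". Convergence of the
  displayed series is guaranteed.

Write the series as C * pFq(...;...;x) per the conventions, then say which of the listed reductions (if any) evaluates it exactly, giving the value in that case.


Key step: from the first term 9/8: the two k-th powers (C = 9/8) combine into one argument.
Ratio: r(k) = (-4/3) * (k-6) / [(k-5/4) (k-1/5) (k+1)] - rational in k. x = (-4/3); t_0 = 9/8; negate the roots.

Classification (C = 9/8): 1F2 with upper {-6}, lower {-5/4, -1/5}, argument x = -4/3. Verdict: terminating. (-6)_k vanishes past k = 6, leaving a 7-term sum, computed directly. Exact value: -2455294510309/1612588824.


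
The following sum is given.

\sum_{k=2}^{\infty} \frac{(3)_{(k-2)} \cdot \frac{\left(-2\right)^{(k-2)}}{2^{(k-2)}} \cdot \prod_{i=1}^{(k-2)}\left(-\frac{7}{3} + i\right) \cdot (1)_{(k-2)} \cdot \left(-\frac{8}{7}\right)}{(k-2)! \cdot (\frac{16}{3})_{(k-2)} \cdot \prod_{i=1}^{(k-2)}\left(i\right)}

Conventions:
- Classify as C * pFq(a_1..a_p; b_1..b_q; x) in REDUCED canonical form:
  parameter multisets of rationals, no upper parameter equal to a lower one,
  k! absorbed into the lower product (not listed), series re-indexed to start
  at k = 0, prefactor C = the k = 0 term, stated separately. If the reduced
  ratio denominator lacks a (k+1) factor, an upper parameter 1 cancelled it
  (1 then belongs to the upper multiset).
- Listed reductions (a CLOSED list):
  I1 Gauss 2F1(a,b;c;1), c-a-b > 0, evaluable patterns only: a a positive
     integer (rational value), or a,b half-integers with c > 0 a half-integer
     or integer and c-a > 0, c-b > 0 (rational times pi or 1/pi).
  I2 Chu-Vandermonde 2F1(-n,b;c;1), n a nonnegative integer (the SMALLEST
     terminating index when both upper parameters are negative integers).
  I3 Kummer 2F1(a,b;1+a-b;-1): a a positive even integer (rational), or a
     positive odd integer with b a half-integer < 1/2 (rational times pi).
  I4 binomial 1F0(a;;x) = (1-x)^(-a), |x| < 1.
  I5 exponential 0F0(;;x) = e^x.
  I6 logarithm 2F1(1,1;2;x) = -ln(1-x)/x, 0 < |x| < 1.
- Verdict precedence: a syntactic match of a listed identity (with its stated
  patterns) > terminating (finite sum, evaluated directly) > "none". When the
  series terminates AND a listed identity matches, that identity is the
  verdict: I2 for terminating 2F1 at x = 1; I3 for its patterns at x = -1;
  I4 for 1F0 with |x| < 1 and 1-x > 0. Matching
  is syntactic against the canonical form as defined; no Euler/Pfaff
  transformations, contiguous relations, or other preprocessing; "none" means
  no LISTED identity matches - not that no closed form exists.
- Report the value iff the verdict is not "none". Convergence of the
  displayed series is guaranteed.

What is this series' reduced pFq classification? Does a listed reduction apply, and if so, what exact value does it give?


Structural cue: from the first term -\frac{8}{7}: the two k-th powers (prefactor -8/7) combine into one argument.
Adjacent-term ratio: r(k) = -1 * (k-\frac{4}{3}) (k+3) / [(k+\frac{16}{3}) (k+1)] - rational in k, leading ratio -1; with t_0 = -\frac{8}{7}, classification follows.

At argument -1: a 2F1 with upper {-\frac{4}{3}, 3}, lower {\frac{16}{3}}, scaled by C = -\frac{8}{7}. Verdict: none here - no I1-I6 shape fits x = -1 with lower {\frac{16}{3}}.


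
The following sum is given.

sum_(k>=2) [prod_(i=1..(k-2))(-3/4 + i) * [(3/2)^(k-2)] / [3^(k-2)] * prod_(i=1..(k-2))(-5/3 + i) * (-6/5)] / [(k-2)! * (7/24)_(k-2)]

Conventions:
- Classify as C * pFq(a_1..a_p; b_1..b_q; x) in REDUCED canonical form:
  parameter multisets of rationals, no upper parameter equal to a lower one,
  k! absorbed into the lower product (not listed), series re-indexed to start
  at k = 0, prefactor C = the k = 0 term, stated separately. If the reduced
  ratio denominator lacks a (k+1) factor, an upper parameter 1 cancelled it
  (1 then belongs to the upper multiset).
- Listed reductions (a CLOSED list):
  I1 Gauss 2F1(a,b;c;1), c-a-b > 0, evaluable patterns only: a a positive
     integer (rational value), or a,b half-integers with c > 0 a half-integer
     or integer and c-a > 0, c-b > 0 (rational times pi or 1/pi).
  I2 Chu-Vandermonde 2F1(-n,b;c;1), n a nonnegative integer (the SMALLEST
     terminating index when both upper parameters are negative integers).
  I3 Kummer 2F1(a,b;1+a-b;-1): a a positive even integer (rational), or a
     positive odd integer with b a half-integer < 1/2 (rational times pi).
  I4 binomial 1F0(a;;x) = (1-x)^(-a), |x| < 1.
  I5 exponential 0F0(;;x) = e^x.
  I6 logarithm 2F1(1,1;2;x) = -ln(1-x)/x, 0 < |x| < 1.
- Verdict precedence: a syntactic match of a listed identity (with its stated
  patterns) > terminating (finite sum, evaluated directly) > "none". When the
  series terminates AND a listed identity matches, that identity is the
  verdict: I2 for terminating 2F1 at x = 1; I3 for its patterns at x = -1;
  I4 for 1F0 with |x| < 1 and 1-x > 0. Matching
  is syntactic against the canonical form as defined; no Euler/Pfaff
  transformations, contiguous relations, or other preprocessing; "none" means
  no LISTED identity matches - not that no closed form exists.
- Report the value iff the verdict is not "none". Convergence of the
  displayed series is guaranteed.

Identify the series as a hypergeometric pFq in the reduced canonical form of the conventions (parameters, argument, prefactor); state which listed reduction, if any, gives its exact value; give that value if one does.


Key observation: x = (1/2) and the two k-th powers (C = -6/5, x = 1/2) combine into one argument.
Ratio: r(k) = (1/2) * (k-2/3) (k+1/4) / [(k+7/24) (k+1)] ; factor over Q: parameters, x = (1/2), and C = -6/5.

The series (x = 1/2) is 2F1: upper {-2/3, 1/4}, lower {7/24}, prefactor -6/5. Verdict: none. A 2F1 with upper {-2/3, 1/4} fits none of I1-I6 at x = 1/2; the sum runs forever.
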